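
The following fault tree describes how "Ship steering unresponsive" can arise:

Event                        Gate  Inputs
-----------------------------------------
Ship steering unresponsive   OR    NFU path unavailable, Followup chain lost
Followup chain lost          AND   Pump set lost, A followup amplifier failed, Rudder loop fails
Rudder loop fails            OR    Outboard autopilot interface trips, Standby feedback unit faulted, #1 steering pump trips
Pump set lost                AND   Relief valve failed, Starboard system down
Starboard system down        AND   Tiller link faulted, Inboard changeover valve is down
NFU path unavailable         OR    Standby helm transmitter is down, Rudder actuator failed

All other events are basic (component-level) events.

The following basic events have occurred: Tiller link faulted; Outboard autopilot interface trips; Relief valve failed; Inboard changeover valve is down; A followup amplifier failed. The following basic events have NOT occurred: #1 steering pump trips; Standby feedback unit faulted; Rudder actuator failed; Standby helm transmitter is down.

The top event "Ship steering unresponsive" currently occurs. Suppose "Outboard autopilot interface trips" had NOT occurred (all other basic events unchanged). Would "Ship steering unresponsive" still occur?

No

Counterfactual: set "Outboard autopilot interface trips" to not occurred.
NFU path unavailable [OR]: Standby helm transmitter is down=not, Rudder actuator failed=not → no input occurs → does not occur.
Starboard system down [AND]: Tiller link faulted=occurs, Inboard changeover valve is down=occurs → all inputs occur → occurs.
Pump set lost [AND]: Relief valve failed=occurs, Starboard system down=occurs → all inputs occur → occurs.
Rudder loop fails [OR]: Outboard autopilot interface trips=not, Standby feedback unit faulted=not, #1 steering pump trips=not → no input occurs → does not occur.
Followup chain lost [AND]: Pump set lost=occurs, A followup amplifier failed=occurs, Rudder loop fails=not → not all inputs occur → does not occur.
Ship steering unresponsive [OR]: NFU path unavailable=not, Followup chain lost=not → no input occurs → does not occur.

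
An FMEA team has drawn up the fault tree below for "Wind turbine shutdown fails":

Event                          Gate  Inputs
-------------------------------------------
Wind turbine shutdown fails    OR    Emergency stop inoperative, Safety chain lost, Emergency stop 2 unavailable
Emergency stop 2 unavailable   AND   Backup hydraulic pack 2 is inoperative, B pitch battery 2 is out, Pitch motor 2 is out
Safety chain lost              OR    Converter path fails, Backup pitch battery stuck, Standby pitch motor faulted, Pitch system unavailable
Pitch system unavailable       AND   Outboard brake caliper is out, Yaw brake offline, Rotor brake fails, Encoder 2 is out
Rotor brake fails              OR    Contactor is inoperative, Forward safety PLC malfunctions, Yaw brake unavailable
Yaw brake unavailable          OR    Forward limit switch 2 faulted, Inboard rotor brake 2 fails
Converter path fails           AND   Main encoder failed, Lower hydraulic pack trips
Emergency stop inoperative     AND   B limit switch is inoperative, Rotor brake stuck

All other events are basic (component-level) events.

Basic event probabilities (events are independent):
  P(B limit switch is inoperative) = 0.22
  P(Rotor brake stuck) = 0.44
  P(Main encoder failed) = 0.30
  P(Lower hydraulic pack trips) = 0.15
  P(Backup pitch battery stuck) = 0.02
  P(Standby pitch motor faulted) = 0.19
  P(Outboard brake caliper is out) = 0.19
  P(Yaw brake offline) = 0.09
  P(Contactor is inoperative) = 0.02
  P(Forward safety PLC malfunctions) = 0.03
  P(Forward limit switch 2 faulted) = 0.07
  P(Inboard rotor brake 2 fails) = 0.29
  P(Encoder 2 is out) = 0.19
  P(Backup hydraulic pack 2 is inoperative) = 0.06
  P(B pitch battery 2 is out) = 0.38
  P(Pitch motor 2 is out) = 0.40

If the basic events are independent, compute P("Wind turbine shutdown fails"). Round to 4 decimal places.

P(Emergency stop inoperative) [AND] = 0.22 × 0.44 = 0.096800
P(Converter path fails) [AND] = 0.30 × 0.15 = 0.045000
P(Yaw brake unavailable) [OR] = 1 − (1−0.07) × (1−0.29) = 0.339700
P(Rotor brake fails) [OR] = 1 − (1−0.02) × (1−0.03) × (1−0.339700) = 0.372319
P(Pitch system unavailable) [AND] = 0.19 × 0.09 × 0.372319 × 0.19 = 0.001210
P(Safety chain lost) [OR] = 1 − (1−0.045000) × (1−0.02) × (1−0.19) × (1−0.001210) = 0.242838
P(Emergency stop 2 unavailable) [AND] = 0.06 × 0.38 × 0.40 = 0.009120
P(Wind turbine shutdown fails) [OR] = 1 − (1−0.096800) × (1−0.242838) × (1−0.009120) = 0.322368
Rounded to 4 decimal places: P(Wind turbine shutdown fails) ≈ 0.3224.

0.3224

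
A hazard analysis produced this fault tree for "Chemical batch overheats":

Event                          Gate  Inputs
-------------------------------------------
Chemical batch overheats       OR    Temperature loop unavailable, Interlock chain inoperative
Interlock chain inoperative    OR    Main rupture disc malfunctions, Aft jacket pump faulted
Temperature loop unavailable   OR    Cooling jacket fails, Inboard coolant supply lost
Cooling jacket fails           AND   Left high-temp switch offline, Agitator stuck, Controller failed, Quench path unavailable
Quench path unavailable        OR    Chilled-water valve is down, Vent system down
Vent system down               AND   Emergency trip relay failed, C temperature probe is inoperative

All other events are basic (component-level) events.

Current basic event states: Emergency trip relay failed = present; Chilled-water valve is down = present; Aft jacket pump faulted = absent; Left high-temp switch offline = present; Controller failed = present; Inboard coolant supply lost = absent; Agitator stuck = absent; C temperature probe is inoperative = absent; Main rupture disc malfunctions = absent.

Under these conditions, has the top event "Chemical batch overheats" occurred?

Vent system down [AND]: Emergency trip relay failed=occurs, C temperature probe is inoperative=not → not all inputs occur → does not occur.
Quench path unavailable [OR]: Chilled-water valve is down=occurs, Vent system down=not → at least one input occurs → occurs.
Cooling jacket fails [AND]: Left high-temp switch offline=occurs, Agitator stuck=not, Controller failed=occurs, Quench path unavailable=occurs → not all inputs occur → does not occur.
Temperature loop unavailable [OR]: Cooling jacket fails=not, Inboard coolant supply lost=not → no input occurs → does not occur.
Interlock chain inoperative [OR]: Main rupture disc malfunctions=not, Aft jacket pump faulted=not → no input occurs → does not occur.
Chemical batch overheats [OR]: Temperature loop unavailable=not, Interlock chain inoperative=not → no input occurs → does not occur.

No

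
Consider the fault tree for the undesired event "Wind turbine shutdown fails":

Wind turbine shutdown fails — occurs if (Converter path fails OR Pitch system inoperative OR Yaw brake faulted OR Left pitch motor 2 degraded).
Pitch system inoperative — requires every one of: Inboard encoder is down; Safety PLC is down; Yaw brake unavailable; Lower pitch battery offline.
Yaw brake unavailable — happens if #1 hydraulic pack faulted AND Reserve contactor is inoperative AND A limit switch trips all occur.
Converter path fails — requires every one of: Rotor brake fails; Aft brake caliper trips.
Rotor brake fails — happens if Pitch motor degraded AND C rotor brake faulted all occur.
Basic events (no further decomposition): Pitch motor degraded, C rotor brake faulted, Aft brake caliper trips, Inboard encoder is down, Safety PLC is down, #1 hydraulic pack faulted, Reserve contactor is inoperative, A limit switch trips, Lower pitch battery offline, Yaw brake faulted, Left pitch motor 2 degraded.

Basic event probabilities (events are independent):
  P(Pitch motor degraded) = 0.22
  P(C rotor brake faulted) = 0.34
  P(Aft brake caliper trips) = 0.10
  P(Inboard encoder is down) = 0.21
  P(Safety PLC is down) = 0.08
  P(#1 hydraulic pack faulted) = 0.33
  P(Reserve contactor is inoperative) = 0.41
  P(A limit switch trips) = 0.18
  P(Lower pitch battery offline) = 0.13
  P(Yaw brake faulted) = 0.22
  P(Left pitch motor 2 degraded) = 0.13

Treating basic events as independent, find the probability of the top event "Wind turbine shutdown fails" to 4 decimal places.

P(Rotor brake fails) [AND] = 0.22 × 0.34 = 0.074800
P(Converter path fails) [AND] = 0.074800 × 0.10 = 0.007480
P(Yaw brake unavailable) [AND] = 0.33 × 0.41 × 0.18 = 0.024354
P(Pitch system inoperative) [AND] = 0.21 × 0.08 × 0.024354 × 0.13 = 0.000053
P(Wind turbine shutdown fails) [OR] = 1 − (1−0.007480) × (1−0.000053) × (1−0.22) × (1−0.13) = 0.326512
Rounded to 4 decimal places: P(Wind turbine shutdown fails) ≈ 0.3265.

0.3265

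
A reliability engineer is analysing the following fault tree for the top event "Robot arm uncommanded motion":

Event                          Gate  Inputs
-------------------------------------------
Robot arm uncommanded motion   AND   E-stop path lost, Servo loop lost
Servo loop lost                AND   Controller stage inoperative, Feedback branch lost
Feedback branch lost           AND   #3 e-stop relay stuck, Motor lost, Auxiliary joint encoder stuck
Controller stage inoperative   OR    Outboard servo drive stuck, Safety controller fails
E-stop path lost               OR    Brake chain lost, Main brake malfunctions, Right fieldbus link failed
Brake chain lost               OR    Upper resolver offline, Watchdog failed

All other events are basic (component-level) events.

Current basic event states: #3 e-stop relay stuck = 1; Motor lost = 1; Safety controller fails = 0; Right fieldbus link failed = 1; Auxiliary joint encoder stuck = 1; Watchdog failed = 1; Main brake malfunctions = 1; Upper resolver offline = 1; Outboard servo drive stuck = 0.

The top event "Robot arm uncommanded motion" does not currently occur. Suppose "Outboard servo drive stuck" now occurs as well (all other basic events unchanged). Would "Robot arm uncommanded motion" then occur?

Counterfactual: set "Outboard servo drive stuck" to occurred.
Brake chain lost [OR]: Upper resolver offline=occurs, Watchdog failed=occurs → at least one input occurs → occurs.
E-stop path lost [OR]: Brake chain lost=occurs, Main brake malfunctions=occurs, Right fieldbus link failed=occurs → at least one input occurs → occurs.
Controller stage inoperative [OR]: Outboard servo drive stuck=occurs, Safety controller fails=not → at least one input occurs → occurs.
Feedback branch lost [AND]: #3 e-stop relay stuck=occurs, Motor lost=occurs, Auxiliary joint encoder stuck=occurs → all inputs occur → occurs.
Servo loop lost [AND]: Controller stage inoperative=occurs, Feedback branch lost=occurs → all inputs occur → occurs.
Robot arm uncommanded motion [AND]: E-stop path lost=occurs, Servo loop lost=occurs → all inputs occur → occurs.

Yes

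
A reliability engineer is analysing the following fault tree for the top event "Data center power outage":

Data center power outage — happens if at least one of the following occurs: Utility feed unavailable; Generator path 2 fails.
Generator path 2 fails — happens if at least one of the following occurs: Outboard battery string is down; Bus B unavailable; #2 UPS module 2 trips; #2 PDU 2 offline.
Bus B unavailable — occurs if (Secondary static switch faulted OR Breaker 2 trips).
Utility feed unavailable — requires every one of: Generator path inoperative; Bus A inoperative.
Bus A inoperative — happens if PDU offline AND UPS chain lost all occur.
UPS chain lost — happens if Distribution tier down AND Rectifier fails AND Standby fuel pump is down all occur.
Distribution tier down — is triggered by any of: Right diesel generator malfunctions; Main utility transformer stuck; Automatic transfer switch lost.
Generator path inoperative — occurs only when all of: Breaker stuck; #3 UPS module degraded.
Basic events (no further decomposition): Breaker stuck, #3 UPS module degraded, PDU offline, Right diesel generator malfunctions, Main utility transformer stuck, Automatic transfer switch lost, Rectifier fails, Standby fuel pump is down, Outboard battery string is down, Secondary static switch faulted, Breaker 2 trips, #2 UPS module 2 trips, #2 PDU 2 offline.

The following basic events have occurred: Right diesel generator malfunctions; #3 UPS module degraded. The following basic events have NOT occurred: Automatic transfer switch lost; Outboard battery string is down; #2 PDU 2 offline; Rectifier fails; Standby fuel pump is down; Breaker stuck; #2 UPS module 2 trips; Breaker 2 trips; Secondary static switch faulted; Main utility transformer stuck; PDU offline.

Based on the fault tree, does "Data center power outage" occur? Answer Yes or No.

No

Generator path inoperative [AND]: Breaker stuck=not, #3 UPS module degraded=occurs → not all inputs occur → does not occur.
Distribution tier down [OR]: Right diesel generator malfunctions=occurs, Main utility transformer stuck=not, Automatic transfer switch lost=not → at least one input occurs → occurs.
UPS chain lost [AND]: Distribution tier down=occurs, Rectifier fails=not, Standby fuel pump is down=not → not all inputs occur → does not occur.
Bus A inoperative [AND]: PDU offline=not, UPS chain lost=not → not all inputs occur → does not occur.
Utility feed unavailable [AND]: Generator path inoperative=not, Bus A inoperative=not → not all inputs occur → does not occur.
Bus B unavailable [OR]: Secondary static switch faulted=not, Breaker 2 trips=not → no input occurs → does not occur.
Generator path 2 fails [OR]: Outboard battery string is down=not, Bus B unavailable=not, #2 UPS module 2 trips=not, #2 PDU 2 offline=not → no input occurs → does not occur.
Data center power outage [OR]: Utility feed unavailable=not, Generator path 2 fails=not → no input occurs → does not occur.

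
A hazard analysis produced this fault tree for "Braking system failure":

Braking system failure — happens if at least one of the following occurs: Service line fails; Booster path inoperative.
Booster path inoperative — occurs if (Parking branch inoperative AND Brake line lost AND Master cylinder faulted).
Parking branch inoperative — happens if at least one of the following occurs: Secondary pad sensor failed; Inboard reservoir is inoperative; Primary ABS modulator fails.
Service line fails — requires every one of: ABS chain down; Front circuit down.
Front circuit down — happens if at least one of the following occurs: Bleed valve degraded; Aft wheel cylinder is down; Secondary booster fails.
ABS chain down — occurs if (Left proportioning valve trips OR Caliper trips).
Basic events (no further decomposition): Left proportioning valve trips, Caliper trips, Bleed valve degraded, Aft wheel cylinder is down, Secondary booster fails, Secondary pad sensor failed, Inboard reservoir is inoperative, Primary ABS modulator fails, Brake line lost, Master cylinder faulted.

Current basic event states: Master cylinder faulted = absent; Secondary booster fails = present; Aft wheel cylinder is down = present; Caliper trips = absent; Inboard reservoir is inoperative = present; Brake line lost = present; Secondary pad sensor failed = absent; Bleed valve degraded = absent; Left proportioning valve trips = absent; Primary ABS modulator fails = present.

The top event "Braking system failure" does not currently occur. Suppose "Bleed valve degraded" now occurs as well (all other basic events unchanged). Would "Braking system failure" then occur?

No

Counterfactual: set "Bleed valve degraded" to occurred.
ABS chain down [OR]: Left proportioning valve trips=not, Caliper trips=not → no input occurs → does not occur.
Front circuit down [OR]: Bleed valve degraded=occurs, Aft wheel cylinder is down=occurs, Secondary booster fails=occurs → at least one input occurs → occurs.
Service line fails [AND]: ABS chain down=not, Front circuit down=occurs → not all inputs occur → does not occur.
Parking branch inoperative [OR]: Secondary pad sensor failed=not, Inboard reservoir is inoperative=occurs, Primary ABS modulator fails=occurs → at least one input occurs → occurs.
Booster path inoperative [AND]: Parking branch inoperative=occurs, Brake line lost=occurs, Master cylinder faulted=not → not all inputs occur → does not occur.
Braking system failure [OR]: Service line fails=not, Booster path inoperative=not → no input occurs → does not occur.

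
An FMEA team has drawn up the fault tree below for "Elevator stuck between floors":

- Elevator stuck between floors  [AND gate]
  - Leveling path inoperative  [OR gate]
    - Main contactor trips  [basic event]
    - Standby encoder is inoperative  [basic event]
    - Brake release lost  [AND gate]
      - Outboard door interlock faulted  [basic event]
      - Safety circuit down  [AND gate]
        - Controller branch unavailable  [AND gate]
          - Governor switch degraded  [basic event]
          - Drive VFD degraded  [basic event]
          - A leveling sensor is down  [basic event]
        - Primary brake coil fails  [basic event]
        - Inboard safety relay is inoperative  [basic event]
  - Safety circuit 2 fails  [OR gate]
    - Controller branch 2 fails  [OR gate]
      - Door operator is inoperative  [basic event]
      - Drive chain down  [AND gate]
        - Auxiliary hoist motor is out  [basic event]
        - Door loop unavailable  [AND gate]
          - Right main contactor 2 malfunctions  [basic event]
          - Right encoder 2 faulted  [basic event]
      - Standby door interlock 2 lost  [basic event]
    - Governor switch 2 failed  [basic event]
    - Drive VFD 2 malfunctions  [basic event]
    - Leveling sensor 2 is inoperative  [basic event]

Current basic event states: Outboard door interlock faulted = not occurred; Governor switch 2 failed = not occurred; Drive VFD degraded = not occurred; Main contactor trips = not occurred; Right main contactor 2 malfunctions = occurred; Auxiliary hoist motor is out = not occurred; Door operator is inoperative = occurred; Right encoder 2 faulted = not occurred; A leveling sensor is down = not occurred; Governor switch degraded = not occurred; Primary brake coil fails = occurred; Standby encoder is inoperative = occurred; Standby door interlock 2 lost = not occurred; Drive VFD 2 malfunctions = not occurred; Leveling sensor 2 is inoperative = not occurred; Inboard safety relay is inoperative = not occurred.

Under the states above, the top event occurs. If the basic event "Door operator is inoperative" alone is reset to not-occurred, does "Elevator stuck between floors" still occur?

No

Counterfactual: set "Door operator is inoperative" to not occurred.
Controller branch unavailable [AND]: Governor switch degraded=not, Drive VFD degraded=not, A leveling sensor is down=not → not all inputs occur → does not occur.
Safety circuit down [AND]: Controller branch unavailable=not, Primary brake coil fails=occurs, Inboard safety relay is inoperative=not → not all inputs occur → does not occur.
Brake release lost [AND]: Outboard door interlock faulted=not, Safety circuit down=not → not all inputs occur → does not occur.
Leveling path inoperative [OR]: Main contactor trips=not, Standby encoder is inoperative=occurs, Brake release lost=not → at least one input occurs → occurs.
Door loop unavailable [AND]: Right main contactor 2 malfunctions=occurs, Right encoder 2 faulted=not → not all inputs occur → does not occur.
Drive chain down [AND]: Auxiliary hoist motor is out=not, Door loop unavailable=not → not all inputs occur → does not occur.
Controller branch 2 fails [OR]: Door operator is inoperative=not, Drive chain down=not, Standby door interlock 2 lost=not → no input occurs → does not occur.
Safety circuit 2 fails [OR]: Controller branch 2 fails=not, Governor switch 2 failed=not, Drive VFD 2 malfunctions=not, Leveling sensor 2 is inoperative=not → no input occurs → does not occur.
Elevator stuck between floors [AND]: Leveling path inoperative=occurs, Safety circuit 2 fails=not → not all inputs occur → does not occur.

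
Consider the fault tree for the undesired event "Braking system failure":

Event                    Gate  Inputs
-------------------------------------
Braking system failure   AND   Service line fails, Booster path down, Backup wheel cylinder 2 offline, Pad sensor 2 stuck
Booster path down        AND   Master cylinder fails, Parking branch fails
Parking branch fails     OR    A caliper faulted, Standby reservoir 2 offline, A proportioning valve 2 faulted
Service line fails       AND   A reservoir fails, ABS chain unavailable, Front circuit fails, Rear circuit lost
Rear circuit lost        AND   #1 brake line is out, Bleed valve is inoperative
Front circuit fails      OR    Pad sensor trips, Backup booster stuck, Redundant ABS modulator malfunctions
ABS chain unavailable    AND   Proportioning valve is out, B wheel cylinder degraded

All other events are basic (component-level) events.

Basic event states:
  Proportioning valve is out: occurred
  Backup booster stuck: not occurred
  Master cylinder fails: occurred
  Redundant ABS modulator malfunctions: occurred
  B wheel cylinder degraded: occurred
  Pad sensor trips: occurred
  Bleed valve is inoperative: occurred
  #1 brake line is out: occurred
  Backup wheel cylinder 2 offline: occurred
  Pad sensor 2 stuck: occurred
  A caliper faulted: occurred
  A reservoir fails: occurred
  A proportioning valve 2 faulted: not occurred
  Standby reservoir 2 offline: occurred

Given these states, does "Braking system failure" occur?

Yes

ABS chain unavailable [AND]: Proportioning valve is out=occurs, B wheel cylinder degraded=occurs → all inputs occur → occurs.
Front circuit fails [OR]: Pad sensor trips=occurs, Backup booster stuck=not, Redundant ABS modulator malfunctions=occurs → at least one input occurs → occurs.
Rear circuit lost [AND]: #1 brake line is out=occurs, Bleed valve is inoperative=occurs → all inputs occur → occurs.
Service line fails [AND]: A reservoir fails=occurs, ABS chain unavailable=occurs, Front circuit fails=occurs, Rear circuit lost=occurs → all inputs occur → occurs.
Parking branch fails [OR]: A caliper faulted=occurs, Standby reservoir 2 offline=occurs, A proportioning valve 2 faulted=not → at least one input occurs → occurs.
Booster path down [AND]: Master cylinder fails=occurs, Parking branch fails=occurs → all inputs occur → occurs.
Braking system failure [AND]: Service line fails=occurs, Booster path down=occurs, Backup wheel cylinder 2 offline=occurs, Pad sensor 2 stuck=occurs → all inputs occur → occurs.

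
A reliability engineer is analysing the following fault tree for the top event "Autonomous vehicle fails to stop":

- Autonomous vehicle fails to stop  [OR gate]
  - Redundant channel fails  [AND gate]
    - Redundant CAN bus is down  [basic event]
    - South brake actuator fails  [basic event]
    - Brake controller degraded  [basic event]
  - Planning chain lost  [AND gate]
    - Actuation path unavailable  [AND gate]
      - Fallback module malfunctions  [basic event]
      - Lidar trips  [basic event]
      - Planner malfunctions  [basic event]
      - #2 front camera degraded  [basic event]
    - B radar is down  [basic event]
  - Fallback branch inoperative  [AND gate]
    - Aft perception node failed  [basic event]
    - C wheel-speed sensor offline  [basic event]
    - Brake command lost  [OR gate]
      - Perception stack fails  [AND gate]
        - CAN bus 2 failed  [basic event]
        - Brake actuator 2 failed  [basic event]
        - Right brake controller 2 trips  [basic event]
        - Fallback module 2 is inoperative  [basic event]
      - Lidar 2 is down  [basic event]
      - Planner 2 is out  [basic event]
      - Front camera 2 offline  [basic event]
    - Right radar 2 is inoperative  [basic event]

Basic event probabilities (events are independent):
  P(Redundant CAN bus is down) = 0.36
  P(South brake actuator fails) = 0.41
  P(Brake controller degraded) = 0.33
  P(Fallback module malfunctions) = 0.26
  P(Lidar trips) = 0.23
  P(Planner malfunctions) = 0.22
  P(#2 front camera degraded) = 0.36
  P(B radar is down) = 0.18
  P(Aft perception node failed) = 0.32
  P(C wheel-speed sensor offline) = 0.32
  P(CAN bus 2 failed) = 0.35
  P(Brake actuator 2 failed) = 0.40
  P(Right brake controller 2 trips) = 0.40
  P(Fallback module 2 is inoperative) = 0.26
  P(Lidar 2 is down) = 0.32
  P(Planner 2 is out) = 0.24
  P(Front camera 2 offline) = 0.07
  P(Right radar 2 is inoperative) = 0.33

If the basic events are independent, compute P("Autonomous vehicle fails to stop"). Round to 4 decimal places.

P(Redundant channel fails) [AND] = 0.36 × 0.41 × 0.33 = 0.048708
P(Actuation path unavailable) [AND] = 0.26 × 0.23 × 0.22 × 0.36 = 0.004736
P(Planning chain lost) [AND] = 0.004736 × 0.18 = 0.000852
P(Perception stack fails) [AND] = 0.35 × 0.40 × 0.40 × 0.26 = 0.014560
P(Brake command lost) [OR] = 1 − (1−0.014560) × (1−0.32) × (1−0.24) × (1−0.07) = 0.526374
P(Fallback branch inoperative) [AND] = 0.32 × 0.32 × 0.526374 × 0.33 = 0.017787
P(Autonomous vehicle fails to stop) [OR] = 1 − (1−0.048708) × (1−0.000852) × (1−0.017787) = 0.066425
Rounded to 4 decimal places: P(Autonomous vehicle fails to stop) ≈ 0.0664.

0.0664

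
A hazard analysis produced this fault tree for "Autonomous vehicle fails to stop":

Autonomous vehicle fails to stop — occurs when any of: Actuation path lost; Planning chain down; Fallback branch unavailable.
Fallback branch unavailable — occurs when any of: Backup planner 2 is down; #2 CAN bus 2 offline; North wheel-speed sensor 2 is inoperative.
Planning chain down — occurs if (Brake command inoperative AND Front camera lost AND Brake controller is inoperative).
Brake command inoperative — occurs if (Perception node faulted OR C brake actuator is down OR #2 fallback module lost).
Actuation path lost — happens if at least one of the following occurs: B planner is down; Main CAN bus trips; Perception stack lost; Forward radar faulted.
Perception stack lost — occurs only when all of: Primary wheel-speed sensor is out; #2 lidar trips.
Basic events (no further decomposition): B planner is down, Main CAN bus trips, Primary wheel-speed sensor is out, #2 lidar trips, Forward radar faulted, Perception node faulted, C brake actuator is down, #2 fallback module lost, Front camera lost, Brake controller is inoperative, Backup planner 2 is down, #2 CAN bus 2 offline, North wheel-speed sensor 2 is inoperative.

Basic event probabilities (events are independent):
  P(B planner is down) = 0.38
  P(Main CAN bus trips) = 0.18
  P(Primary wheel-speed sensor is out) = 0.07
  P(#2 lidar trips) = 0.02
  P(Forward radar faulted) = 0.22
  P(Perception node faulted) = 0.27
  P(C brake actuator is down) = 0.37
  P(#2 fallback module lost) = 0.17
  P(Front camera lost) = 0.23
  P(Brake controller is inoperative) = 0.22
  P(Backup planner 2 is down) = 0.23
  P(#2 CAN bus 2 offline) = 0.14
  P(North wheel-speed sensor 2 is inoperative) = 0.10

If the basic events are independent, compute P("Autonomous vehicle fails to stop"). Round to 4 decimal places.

0.7714

P(Perception stack lost) [AND] = 0.07 × 0.02 = 0.001400
P(Actuation path lost) [OR] = 1 − (1−0.38) × (1−0.18) × (1−0.001400) × (1−0.22) = 0.604003
P(Brake command inoperative) [OR] = 1 − (1−0.27) × (1−0.37) × (1−0.17) = 0.618283
P(Planning chain down) [AND] = 0.618283 × 0.23 × 0.22 = 0.031285
P(Fallback branch unavailable) [OR] = 1 − (1−0.23) × (1−0.14) × (1−0.10) = 0.404020
P(Autonomous vehicle fails to stop) [OR] = 1 − (1−0.604003) × (1−0.031285) × (1−0.404020) = 0.771377
Rounded to 4 decimal places: P(Autonomous vehicle fails to stop) ≈ 0.7714.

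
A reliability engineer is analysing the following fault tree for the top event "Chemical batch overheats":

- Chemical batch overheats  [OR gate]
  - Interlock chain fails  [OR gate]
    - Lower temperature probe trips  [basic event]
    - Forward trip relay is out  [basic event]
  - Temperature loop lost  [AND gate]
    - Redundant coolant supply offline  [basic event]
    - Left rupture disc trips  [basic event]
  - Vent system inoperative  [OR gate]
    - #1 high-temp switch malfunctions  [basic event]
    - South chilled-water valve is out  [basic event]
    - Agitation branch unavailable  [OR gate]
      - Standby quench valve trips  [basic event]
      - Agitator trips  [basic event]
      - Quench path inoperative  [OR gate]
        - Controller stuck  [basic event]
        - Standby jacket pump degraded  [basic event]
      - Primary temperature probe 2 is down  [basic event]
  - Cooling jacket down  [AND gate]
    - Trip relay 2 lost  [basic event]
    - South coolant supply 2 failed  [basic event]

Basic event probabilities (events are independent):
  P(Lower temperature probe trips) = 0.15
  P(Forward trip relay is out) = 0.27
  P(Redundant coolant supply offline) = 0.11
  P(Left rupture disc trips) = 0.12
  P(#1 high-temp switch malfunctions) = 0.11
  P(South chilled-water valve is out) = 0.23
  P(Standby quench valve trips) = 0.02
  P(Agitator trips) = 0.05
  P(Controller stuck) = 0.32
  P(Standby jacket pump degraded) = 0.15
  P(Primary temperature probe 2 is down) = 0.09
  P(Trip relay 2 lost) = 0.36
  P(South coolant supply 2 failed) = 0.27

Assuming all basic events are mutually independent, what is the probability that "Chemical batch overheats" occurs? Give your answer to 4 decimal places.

0.8145

P(Interlock chain fails) [OR] = 1 − (1−0.15) × (1−0.27) = 0.379500
P(Temperature loop lost) [AND] = 0.11 × 0.12 = 0.013200
P(Quench path inoperative) [OR] = 1 − (1−0.32) × (1−0.15) = 0.422000
P(Agitation branch unavailable) [OR] = 1 − (1−0.02) × (1−0.05) × (1−0.422000) × (1−0.09) = 0.510313
P(Vent system inoperative) [OR] = 1 − (1−0.11) × (1−0.23) × (1−0.510313) = 0.664417
P(Cooling jacket down) [AND] = 0.36 × 0.27 = 0.097200
P(Chemical batch overheats) [OR] = 1 − (1−0.379500) × (1−0.013200) × (1−0.664417) × (1−0.097200) = 0.814492
Rounded to 4 decimal places: P(Chemical batch overheats) ≈ 0.8145.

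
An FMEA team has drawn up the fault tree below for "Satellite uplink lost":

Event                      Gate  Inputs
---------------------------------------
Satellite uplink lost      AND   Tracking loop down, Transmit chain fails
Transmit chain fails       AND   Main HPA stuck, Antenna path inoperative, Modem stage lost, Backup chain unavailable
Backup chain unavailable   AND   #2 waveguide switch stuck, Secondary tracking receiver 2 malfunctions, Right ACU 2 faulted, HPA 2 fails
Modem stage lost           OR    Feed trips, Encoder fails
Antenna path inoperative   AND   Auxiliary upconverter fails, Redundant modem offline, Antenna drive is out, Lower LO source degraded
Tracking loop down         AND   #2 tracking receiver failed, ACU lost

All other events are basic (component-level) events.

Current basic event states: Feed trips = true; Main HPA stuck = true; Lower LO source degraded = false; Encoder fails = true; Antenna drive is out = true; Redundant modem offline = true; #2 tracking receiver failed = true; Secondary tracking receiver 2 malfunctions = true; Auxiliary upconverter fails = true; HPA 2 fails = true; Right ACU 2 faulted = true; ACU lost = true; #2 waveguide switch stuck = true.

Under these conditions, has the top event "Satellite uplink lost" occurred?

Tracking loop down [AND]: #2 tracking receiver failed=occurs, ACU lost=occurs → all inputs occur → occurs.
Antenna path inoperative [AND]: Auxiliary upconverter fails=occurs, Redundant modem offline=occurs, Antenna drive is out=occurs, Lower LO source degraded=not → not all inputs occur → does not occur.
Modem stage lost [OR]: Feed trips=occurs, Encoder fails=occurs → at least one input occurs → occurs.
Backup chain unavailable [AND]: #2 waveguide switch stuck=occurs, Secondary tracking receiver 2 malfunctions=occurs, Right ACU 2 faulted=occurs, HPA 2 fails=occurs → all inputs occur → occurs.
Transmit chain fails [AND]: Main HPA stuck=occurs, Antenna path inoperative=not, Modem stage lost=occurs, Backup chain unavailable=occurs → not all inputs occur → does not occur.
Satellite uplink lost [AND]: Tracking loop down=occurs, Transmit chain fails=not → not all inputs occur → does not occur.

No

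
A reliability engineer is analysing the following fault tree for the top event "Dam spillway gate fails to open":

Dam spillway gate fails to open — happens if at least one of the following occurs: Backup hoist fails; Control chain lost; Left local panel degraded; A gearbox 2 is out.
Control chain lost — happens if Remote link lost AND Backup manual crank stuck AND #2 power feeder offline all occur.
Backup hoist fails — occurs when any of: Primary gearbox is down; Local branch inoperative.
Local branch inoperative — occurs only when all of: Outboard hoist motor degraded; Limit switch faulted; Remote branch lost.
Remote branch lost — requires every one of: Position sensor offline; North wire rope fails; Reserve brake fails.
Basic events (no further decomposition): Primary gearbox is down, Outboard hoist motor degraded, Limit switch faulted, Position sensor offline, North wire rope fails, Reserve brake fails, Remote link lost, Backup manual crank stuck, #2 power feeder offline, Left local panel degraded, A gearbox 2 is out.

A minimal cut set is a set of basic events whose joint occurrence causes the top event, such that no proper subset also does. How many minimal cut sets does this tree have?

5

Remote branch lost [AND]: one cut set from each child combined → 1 × 1 × 1 = 1 cut set(s).
Local branch inoperative [AND]: one cut set from each child combined → 1 × 1 × 1 = 1 cut set(s).
Backup hoist fails [OR]: union of children's cut sets → 2 cut set(s).
Control chain lost [AND]: one cut set from each child combined → 1 × 1 × 1 = 1 cut set(s).
Dam spillway gate fails to open [OR]: union of children's cut sets → 5 cut set(s).
Minimal cut sets: {Primary gearbox is down}; {Limit switch faulted, North wire rope fails, Outboard hoist motor degraded, Position sensor offline, Reserve brake fails}; {#2 power feeder offline, Backup manual crank stuck, Remote link lost}; {Left local panel degraded}; {A gearbox 2 is out}.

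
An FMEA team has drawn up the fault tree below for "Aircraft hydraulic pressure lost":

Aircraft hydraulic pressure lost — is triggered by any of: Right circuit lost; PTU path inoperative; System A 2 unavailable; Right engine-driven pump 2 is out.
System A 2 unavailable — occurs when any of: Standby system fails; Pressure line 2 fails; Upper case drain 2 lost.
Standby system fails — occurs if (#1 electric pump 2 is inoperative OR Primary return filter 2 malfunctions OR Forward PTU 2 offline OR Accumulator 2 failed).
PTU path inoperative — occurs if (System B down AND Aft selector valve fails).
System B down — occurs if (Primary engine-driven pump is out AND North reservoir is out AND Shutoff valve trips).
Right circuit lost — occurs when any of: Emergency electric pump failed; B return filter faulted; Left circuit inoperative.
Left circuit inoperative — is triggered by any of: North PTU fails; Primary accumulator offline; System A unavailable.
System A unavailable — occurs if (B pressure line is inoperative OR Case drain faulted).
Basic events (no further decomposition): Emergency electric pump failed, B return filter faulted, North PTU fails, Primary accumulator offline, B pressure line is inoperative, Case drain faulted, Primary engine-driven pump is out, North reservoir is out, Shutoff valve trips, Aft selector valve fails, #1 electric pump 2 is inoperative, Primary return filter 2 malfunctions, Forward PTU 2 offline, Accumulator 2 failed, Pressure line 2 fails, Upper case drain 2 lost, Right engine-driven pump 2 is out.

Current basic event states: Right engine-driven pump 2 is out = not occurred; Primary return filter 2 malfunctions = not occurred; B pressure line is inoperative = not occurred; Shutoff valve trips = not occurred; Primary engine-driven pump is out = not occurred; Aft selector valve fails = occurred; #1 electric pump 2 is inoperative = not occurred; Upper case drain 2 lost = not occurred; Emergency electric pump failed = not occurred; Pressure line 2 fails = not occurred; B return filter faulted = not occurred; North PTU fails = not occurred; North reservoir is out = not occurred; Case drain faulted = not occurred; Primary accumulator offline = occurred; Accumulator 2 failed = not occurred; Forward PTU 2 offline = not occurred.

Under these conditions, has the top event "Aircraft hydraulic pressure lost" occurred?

Yes

System A unavailable [OR]: B pressure line is inoperative=not, Case drain faulted=not → no input occurs → does not occur.
Left circuit inoperative [OR]: North PTU fails=not, Primary accumulator offline=occurs, System A unavailable=not → at least one input occurs → occurs.
Right circuit lost [OR]: Emergency electric pump failed=not, B return filter faulted=not, Left circuit inoperative=occurs → at least one input occurs → occurs.
System B down [AND]: Primary engine-driven pump is out=not, North reservoir is out=not, Shutoff valve trips=not → not all inputs occur → does not occur.
PTU path inoperative [AND]: System B down=not, Aft selector valve fails=occurs → not all inputs occur → does not occur.
Standby system fails [OR]: #1 electric pump 2 is inoperative=not, Primary return filter 2 malfunctions=not, Forward PTU 2 offline=not, Accumulator 2 failed=not → no input occurs → does not occur.
System A 2 unavailable [OR]: Standby system fails=not, Pressure line 2 fails=not, Upper case drain 2 lost=not → no input occurs → does not occur.
Aircraft hydraulic pressure lost [OR]: Right circuit lost=occurs, PTU path inoperative=not, System A 2 unavailable=not, Right engine-driven pump 2 is out=not → at least one input occurs → occurs.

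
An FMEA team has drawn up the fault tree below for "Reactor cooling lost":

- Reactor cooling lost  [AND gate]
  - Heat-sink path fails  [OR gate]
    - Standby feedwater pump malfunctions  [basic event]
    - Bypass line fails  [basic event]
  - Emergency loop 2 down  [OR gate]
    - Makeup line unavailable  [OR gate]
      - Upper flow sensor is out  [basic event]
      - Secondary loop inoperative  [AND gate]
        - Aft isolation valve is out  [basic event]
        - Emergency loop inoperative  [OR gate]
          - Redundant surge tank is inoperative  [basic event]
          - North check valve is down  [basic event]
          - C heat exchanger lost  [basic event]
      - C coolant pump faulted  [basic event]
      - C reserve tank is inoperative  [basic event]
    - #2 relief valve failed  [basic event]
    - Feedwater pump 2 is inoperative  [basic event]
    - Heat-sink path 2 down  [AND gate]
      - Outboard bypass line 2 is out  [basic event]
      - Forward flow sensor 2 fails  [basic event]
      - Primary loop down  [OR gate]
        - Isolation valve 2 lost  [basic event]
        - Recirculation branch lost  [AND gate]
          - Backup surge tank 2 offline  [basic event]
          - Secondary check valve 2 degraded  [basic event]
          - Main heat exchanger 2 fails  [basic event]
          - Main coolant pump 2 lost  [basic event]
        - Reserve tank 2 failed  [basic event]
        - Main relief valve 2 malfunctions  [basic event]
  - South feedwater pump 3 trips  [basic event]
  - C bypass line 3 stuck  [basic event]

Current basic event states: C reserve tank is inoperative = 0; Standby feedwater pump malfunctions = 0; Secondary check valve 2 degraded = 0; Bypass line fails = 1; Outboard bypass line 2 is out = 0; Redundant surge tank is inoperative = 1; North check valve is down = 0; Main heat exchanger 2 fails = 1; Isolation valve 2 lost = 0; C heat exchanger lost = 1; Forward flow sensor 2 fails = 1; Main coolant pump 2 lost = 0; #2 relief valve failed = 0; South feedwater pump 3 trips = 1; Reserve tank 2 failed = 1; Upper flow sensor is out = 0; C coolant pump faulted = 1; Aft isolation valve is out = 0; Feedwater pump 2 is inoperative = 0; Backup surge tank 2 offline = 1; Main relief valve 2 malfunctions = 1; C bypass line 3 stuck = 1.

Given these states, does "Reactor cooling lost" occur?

Heat-sink path fails [OR]: Standby feedwater pump malfunctions=not, Bypass line fails=occurs → at least one input occurs → occurs.
Emergency loop inoperative [OR]: Redundant surge tank is inoperative=occurs, North check valve is down=not, C heat exchanger lost=occurs → at least one input occurs → occurs.
Secondary loop inoperative [AND]: Aft isolation valve is out=not, Emergency loop inoperative=occurs → not all inputs occur → does not occur.
Makeup line unavailable [OR]: Upper flow sensor is out=not, Secondary loop inoperative=not, C coolant pump faulted=occurs, C reserve tank is inoperative=not → at least one input occurs → occurs.
Recirculation branch lost [AND]: Backup surge tank 2 offline=occurs, Secondary check valve 2 degraded=not, Main heat exchanger 2 fails=occurs, Main coolant pump 2 lost=not → not all inputs occur → does not occur.
Primary loop down [OR]: Isolation valve 2 lost=not, Recirculation branch lost=not, Reserve tank 2 failed=occurs, Main relief valve 2 malfunctions=occurs → at least one input occurs → occurs.
Heat-sink path 2 down [AND]: Outboard bypass line 2 is out=not, Forward flow sensor 2 fails=occurs, Primary loop down=occurs → not all inputs occur → does not occur.
Emergency loop 2 down [OR]: Makeup line unavailable=occurs, #2 relief valve failed=not, Feedwater pump 2 is inoperative=not, Heat-sink path 2 down=not → at least one input occurs → occurs.
Reactor cooling lost [AND]: Heat-sink path fails=occurs, Emergency loop 2 down=occurs, South feedwater pump 3 trips=occurs, C bypass line 3 stuck=occurs → all inputs occur → occurs.

Yes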